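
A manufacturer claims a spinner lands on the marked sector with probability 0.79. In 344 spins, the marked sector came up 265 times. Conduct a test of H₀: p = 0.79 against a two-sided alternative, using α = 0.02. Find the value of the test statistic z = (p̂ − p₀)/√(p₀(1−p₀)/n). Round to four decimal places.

p̂ = 265/344 ≈ 0.770349.
Standard error under H₀: √(0.79×0.21/344) = 0.021961.
z = (0.770349 − 0.79)/0.021961 = -0.019651/0.021961 = -0.8948.
Two-sided p-value ≈ 2·Φ(−0.895) = 0.3709, so at α = 0.02 we fail to reject H₀.

z = -0.8948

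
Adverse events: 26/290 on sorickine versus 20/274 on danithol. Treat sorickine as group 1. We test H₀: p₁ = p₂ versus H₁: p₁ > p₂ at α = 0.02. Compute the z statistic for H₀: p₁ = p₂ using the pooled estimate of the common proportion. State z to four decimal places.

z = 0.7226

p̂₁ = 26/290 ≈ 0.089655, p̂₂ = 20/274 ≈ 0.072993.
Pooled p̂ = (26+20)/(290+274) = 46/564 = 0.081560.
SE = √(p̂(1−p̂)(1/n₁+1/n₂)) = √(0.081560·0.918440·0.00709791) = √(0.000531692) = 0.023058.
z = (0.089655 − 0.072993)/0.023058 = 0.016662/0.023058 = 0.7226.
p-value = P(Z > 0.723) ≈ 0.2350. With α = 0.02, fail to reject H₀.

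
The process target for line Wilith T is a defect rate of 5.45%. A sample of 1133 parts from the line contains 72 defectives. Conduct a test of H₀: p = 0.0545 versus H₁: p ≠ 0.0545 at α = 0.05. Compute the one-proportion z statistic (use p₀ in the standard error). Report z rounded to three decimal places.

z = 1.342

p̂ = 72/1133 = 0.063548.
Under H₀, SE = √(0.0545·0.9455/1133) = √(4.54808e-05) = 0.006744.
z = (0.063548 − 0.0545)/0.006744 = 0.009048/0.006744 = 1.342.
Two-sided p-value ≈ 2·Φ(−1.342) = 0.1797, so at α = 0.05 we fail to reject H₀.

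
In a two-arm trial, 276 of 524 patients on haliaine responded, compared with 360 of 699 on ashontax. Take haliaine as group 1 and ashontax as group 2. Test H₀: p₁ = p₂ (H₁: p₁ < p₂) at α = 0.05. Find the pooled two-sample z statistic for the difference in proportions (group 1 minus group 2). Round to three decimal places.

p̂₁ = 276/524 = 0.52672, p̂₂ = 360/699 = 0.51502.
Pooled p̂ = (276+360)/(524+699) = 636/1223 = 0.52003.
SE = √(0.249599 × 0.00333901) = 0.02887.
z = (0.52672 − 0.51502)/0.02887 = 0.01170/0.02887 = 0.405.
p-value = P(Z < 0.405) ≈ 0.6573. With α = 0.05, fail to reject H₀.

z = 0.405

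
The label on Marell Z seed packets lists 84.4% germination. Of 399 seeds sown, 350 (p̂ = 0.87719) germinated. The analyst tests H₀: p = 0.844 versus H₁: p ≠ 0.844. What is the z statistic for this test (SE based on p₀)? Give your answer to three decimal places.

p̂ = 350/399 ≈ 0.87719.
Under H₀, SE = √(0.844·0.156/399) = √(0.000329985) = 0.01817.
z = (0.87719 − 0.844)/0.01817 = 0.03319/0.01817 = 1.827.

z = 1.827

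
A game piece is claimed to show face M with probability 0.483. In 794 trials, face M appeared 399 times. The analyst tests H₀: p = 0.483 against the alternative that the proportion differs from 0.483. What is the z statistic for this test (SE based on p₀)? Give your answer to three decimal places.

z = 1.101

p̂ = 399/794 ≈ 0.50252.
SE = √(p₀(1−p₀)/n) = √(0.24971/794) = 0.01773.
z = (0.50252 − 0.483)/0.01773 = 0.01952/0.01773 = 1.101.
p-value = 2·P(Z > 1.101) ≈ 0.2711.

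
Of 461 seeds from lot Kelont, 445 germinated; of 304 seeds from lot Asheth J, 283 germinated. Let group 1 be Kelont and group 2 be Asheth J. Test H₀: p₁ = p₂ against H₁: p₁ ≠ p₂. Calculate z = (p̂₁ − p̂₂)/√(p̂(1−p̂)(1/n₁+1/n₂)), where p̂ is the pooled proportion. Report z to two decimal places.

p̂₁ = 445/461 = 0.96529, p̂₂ = 283/304 = 0.93092.
Pooled p̂ = (445+283)/(461+304) = 728/765 = 0.95163.
SE = √(0.0460267 × 0.00545867) = 0.01585.
z = (0.96529 − 0.93092)/0.01585 = 0.03437/0.01585 = 2.17.
p-value = 2·P(Z > 2.168) ≈ 0.0301.

z = 2.17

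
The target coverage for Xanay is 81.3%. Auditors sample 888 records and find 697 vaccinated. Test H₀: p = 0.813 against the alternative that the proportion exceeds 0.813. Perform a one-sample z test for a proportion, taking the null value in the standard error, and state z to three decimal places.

p̂ = 697/888 ≈ 0.784910.
Under H₀, SE = √(0.813·0.187/888) = √(0.000171206) = 0.013085.
z = (0.784910 − 0.813)/0.013085 = -0.028090/0.013085 = -2.147.
p-value = P(Z > -2.147) ≈ 0.9841.

z = -2.147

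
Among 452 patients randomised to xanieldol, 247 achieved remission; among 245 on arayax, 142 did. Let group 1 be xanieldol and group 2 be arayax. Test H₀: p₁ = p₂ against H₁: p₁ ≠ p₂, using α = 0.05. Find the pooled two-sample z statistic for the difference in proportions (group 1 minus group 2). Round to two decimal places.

z = -0.84

p̂₁ = 247/452 ≈ 0.5465, p̂₂ = 142/245 ≈ 0.5796.
Pooled p̂ = (247+142)/(452+245) = 389/697 = 0.5581.
SE = √(0.246624 × 0.00629402) = 0.0394.
z = (0.5465 − 0.5796)/0.0394 = -0.0331/0.0394 = -0.84.
Two-sided p-value ≈ 2·Φ(−0.841) = 0.4004; since p > α = 0.05, fail to reject H₀.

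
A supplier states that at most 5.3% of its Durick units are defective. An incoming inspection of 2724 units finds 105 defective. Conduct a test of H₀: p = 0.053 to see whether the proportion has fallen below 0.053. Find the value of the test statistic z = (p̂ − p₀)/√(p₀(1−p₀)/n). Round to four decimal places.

p̂ = 105/2724 = 0.0385463.
Under H₀, SE = √(0.053·0.947/2724) = √(1.84255e-05) = 0.0042925.
z = (0.0385463 − 0.053)/0.0042925 = -0.0144537/0.0042925 = -3.3672.

z = -3.3672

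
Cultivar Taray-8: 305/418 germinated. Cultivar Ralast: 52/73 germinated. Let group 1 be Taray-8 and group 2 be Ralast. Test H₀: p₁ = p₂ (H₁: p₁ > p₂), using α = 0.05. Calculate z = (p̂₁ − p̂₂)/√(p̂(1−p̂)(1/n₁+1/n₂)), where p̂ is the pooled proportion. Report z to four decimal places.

p̂₁ = 305/418 = 0.729665, p̂₂ = 52/73 = 0.712329.
Pooled p̂ = (305+52)/(418+73) = 357/491 = 0.727088.
SE = √(p̂(1−p̂)(1/n₁+1/n₂)) = √(0.727088·0.272912·0.016091) = √(0.00319295) = 0.056506.
z = (0.729665 − 0.712329)/0.056506 = 0.017336/0.056506 = 0.3068.
p-value = P(Z > 0.307) ≈ 0.3795; since p > α = 0.05, fail to reject H₀.

z = 0.3068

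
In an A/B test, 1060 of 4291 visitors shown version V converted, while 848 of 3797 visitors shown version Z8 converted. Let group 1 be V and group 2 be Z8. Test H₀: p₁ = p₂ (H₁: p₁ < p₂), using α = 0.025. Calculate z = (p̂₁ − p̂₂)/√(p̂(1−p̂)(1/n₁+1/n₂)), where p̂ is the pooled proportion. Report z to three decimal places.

z = 2.505

p̂₁ = 1060/4291 = 0.24703, p̂₂ = 848/3797 = 0.22333.
Pooled p̂ = (1060+848)/(4291+3797) = 1908/8088 = 0.23591.
SE = √(p̂(1−p̂)(1/n₁+1/n₂)) = √(0.23591·0.76409·0.000496412) = √(8.94801e-05) = 0.00946.
z = (0.24703 − 0.22333)/0.00946 = 0.02370/0.00946 = 2.505.
p-value = P(Z < 2.505) ≈ 0.9939, so at α = 0.025 we fail to reject H₀.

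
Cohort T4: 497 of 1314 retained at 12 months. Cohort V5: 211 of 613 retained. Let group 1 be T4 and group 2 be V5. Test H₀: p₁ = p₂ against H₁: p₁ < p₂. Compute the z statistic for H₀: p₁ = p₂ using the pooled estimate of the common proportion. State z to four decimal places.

z = 1.4430

p̂₁ = 497/1314 = 0.378234, p̂₂ = 211/613 = 0.344209.
Pooled p̂ = (497+211)/(1314+613) = 708/1927 = 0.367410.
SE = √(0.23242 × 0.00239236) = 0.023580.
z = (0.378234 − 0.344209)/0.023580 = 0.034025/0.023580 = 1.4430.
p-value = P(Z < 1.443) ≈ 0.9255.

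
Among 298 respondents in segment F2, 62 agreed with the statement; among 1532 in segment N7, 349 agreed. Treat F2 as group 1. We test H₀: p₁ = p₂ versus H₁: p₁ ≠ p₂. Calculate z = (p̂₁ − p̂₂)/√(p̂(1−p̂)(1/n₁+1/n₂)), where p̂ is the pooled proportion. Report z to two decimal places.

p̂₁ = 62/298 = 0.2081, p̂₂ = 349/1532 = 0.2278.
Pooled p̂ = (62+349)/(298+1532) = 411/1830 = 0.2246.
SE = √(p̂(1−p̂)(1/n₁+1/n₂)) = √(0.2246·0.7754·0.00400845) = √(0.000698069) = 0.0264.
z = (0.2081 − 0.2278)/0.0264 = -0.0197/0.0264 = -0.75.

z = -0.75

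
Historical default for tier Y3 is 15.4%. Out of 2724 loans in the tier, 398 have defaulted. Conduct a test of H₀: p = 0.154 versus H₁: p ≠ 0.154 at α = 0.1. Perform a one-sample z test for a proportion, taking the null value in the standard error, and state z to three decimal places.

z = -1.141

p̂ = 398/2724 ≈ 0.146109.
Under H₀, SE = √(0.154·0.846/2724) = √(4.78282e-05) = 0.006916.
z = (0.146109 − 0.154)/0.006916 = -0.007891/0.006916 = -1.141.
Two-sided p-value ≈ 2·Φ(−1.141) = 0.2538, so at α = 0.1 we fail to reject H₀.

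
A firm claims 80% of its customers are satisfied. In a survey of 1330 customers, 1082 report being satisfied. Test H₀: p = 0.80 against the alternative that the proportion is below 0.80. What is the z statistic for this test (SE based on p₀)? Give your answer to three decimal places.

p̂ = 1082/1330 = 0.813534.
SE = √(p₀(1−p₀)/n) = √(0.16/1330) = 0.010968.
z = (0.813534 − 0.8)/0.010968 = 0.013534/0.010968 = 1.234.
p-value = P(Z < 1.234) ≈ 0.8914.

z = 1.234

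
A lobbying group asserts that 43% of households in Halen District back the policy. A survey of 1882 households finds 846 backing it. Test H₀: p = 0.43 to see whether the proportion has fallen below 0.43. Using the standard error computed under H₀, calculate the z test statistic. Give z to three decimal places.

p̂ = 846/1882 ≈ 0.44952.
SE = √(p₀(1−p₀)/n) = √(0.2451/1882) = 0.01141.
z = (0.44952 − 0.43)/0.01141 = 0.01952/0.01141 = 1.711.

z = 1.711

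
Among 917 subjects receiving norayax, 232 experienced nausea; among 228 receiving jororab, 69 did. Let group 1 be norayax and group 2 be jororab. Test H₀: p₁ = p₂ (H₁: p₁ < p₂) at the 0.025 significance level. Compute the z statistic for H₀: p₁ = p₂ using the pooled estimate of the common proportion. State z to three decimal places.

p̂₁ = 232/917 = 0.252999, p̂₂ = 69/228 = 0.302632.
Pooled p̂ = (232+69)/(917+228) = 301/1145 = 0.262882.
SE = √(0.193775 × 0.00547648) = 0.032576.
z = (0.252999 − 0.302632)/0.032576 = -0.049633/0.032576 = -1.524.
p-value = P(Z < -1.524) ≈ 0.0638; since p > α = 0.025, fail to reject H₀.

z = -1.524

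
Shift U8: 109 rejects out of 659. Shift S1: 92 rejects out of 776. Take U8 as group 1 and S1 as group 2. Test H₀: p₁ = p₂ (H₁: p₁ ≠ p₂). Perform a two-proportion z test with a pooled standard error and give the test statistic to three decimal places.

z = 2.548

p̂₁ = 109/659 = 0.16540, p̂₂ = 92/776 = 0.11856.
Pooled p̂ = (109+92)/(659+776) = 201/1435 = 0.14007.
SE = √(0.12045 × 0.00280611) = 0.01838.
z = (0.16540 − 0.11856)/0.01838 = 0.04684/0.01838 = 2.548.
p-value = 2·P(Z > 2.548) ≈ 0.0108.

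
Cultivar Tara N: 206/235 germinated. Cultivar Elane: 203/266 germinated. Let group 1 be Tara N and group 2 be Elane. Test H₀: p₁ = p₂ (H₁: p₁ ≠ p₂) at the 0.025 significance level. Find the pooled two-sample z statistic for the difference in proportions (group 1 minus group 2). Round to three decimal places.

z = 3.273

p̂₁ = 206/235 ≈ 0.87660, p̂₂ = 203/266 ≈ 0.76316.
Pooled p̂ = (206+203)/(235+266) = 409/501 = 0.81637.
SE = √(0.149912 × 0.00801472) = 0.03466.
z = (0.87660 − 0.76316)/0.03466 = 0.11344/0.03466 = 3.273.
Two-sided p-value ≈ 2·Φ(−3.273) = 0.0011. With α = 0.025, reject H₀.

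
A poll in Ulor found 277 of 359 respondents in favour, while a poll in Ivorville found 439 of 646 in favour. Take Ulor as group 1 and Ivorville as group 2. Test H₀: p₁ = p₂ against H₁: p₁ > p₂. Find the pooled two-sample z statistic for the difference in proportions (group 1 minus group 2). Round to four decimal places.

p̂₁ = 277/359 ≈ 0.771588, p̂₂ = 439/646 ≈ 0.679567.
Pooled p̂ = (277+439)/(359+646) = 716/1005 = 0.712438.
SE = √(0.20487 × 0.0043335) = 0.029796.
z = (0.771588 − 0.679567)/0.029796 = 0.092021/0.029796 = 3.0884.

z = 3.0884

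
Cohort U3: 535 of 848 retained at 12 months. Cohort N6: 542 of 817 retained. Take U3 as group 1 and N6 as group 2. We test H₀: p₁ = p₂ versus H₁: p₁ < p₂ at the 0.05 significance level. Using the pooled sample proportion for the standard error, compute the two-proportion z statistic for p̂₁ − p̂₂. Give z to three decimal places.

z = -1.387

p̂₁ = 535/848 = 0.63090, p̂₂ = 542/817 = 0.66340.
Pooled p̂ = (535+542)/(848+817) = 1077/1665 = 0.64685.
SE = √(0.228436 × 0.00240324) = 0.02343.
z = (0.63090 − 0.66340)/0.02343 = -0.03250/0.02343 = -1.387.
p-value = P(Z < -1.387) ≈ 0.0827; since p > α = 0.05, fail to reject H₀.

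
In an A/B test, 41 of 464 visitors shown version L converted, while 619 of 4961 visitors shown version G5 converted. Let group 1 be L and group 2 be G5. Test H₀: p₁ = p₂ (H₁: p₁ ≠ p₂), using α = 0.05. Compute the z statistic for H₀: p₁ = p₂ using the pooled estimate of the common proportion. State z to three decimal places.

p̂₁ = 41/464 ≈ 0.08836, p̂₂ = 619/4961 ≈ 0.12477.
Pooled p̂ = (41+619)/(464+4961) = 660/5425 = 0.12166.
SE = √(p̂(1−p̂)(1/n₁+1/n₂)) = √(0.12166·0.87834·0.00235674) = √(0.000251837) = 0.01587.
z = (0.08836 − 0.12477)/0.01587 = -0.03641/0.01587 = -2.294.
p-value = 2·P(Z > 2.294) ≈ 0.0218; since p < α = 0.05, reject H₀.

z = -2.294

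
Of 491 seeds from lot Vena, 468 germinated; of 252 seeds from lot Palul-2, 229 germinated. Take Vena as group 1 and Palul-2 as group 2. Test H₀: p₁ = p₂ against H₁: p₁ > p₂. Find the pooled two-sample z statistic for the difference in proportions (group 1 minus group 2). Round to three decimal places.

z = 2.379

p̂₁ = 468/491 = 0.953157, p̂₂ = 229/252 = 0.908730.
Pooled p̂ = (468+229)/(491+252) = 697/743 = 0.938089.
SE = √(p̂(1−p̂)(1/n₁+1/n₂)) = √(0.938089·0.061911·0.00600491) = √(0.000348754) = 0.018675.
z = (0.953157 − 0.908730)/0.018675 = 0.044427/0.018675 = 2.379.
p-value = P(Z > 2.379) ≈ 0.0087.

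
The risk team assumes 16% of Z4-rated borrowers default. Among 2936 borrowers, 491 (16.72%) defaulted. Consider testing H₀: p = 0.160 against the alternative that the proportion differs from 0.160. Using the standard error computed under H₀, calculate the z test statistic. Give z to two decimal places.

z = 1.07

p̂ = 491/2936 ≈ 0.16723.
Standard error under H₀: √(0.16×0.84/2936) = 0.00677.
z = (0.16723 − 0.16)/0.00677 = 0.00723/0.00677 = 1.07.
p-value = 2·P(Z > 1.069) ≈ 0.2850.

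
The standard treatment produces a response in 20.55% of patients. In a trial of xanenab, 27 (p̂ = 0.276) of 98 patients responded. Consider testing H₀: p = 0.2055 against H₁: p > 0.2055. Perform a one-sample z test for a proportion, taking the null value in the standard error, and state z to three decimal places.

z = 1.715

p̂ = 27/98 ≈ 0.27551.
SE = √(p₀(1−p₀)/n) = √(0.16327/98) = 0.04082.
z = (0.27551 − 0.2055)/0.04082 = 0.07001/0.04082 = 1.715.
p-value = P(Z > 1.715) ≈ 0.0432.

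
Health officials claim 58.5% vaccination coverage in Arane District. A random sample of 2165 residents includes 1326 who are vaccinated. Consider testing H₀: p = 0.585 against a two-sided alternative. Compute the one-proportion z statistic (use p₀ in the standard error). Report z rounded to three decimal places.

z = 2.594

p̂ = 1326/2165 = 0.61247.
Standard error under H₀: √(0.585×0.415/2165) = 0.01059.
z = (0.61247 − 0.585)/0.01059 = 0.02747/0.01059 = 2.594.
p-value = 2·P(Z > 2.594) ≈ 0.0095.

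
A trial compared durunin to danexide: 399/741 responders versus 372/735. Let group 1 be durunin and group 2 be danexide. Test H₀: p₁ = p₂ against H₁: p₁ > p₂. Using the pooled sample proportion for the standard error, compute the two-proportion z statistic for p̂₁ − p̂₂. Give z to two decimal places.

z = 1.24

p̂₁ = 399/741 ≈ 0.53846, p̂₂ = 372/735 ≈ 0.50612.
Pooled p̂ = (399+372)/(741+735) = 771/1476 = 0.52236.
SE = √(0.2495 × 0.00271007) = 0.02600.
z = (0.53846 − 0.50612)/0.02600 = 0.03234/0.02600 = 1.24.
p-value = P(Z > 1.244) ≈ 0.1068.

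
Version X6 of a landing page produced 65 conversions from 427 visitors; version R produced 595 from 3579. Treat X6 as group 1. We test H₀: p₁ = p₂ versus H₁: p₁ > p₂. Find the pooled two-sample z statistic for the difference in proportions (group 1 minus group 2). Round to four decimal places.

p̂₁ = 65/427 ≈ 0.152225, p̂₂ = 595/3579 ≈ 0.166248.
Pooled p̂ = (65+595)/(427+3579) = 660/4006 = 0.164753.
SE = √(p̂(1−p̂)(1/n₁+1/n₂)) = √(0.164753·0.835247·0.00262133) = √(0.000360719) = 0.018993.
z = (0.152225 − 0.166248)/0.018993 = -0.014023/0.018993 = -0.7383.
p-value = P(Z > -0.738) ≈ 0.7698.

z = -0.7383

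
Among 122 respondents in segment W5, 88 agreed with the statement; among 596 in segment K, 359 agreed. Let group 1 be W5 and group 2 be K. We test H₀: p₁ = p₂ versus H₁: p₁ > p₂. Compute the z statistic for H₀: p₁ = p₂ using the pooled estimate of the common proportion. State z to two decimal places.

z = 2.47

p̂₁ = 88/122 = 0.7213, p̂₂ = 359/596 = 0.6023.
Pooled p̂ = (88+359)/(122+596) = 447/718 = 0.6226.
SE = √(p̂(1−p̂)(1/n₁+1/n₂)) = √(0.6226·0.3774·0.00987457) = √(0.00232031) = 0.0482.
z = (0.7213 − 0.6023)/0.0482 = 0.1190/0.0482 = 2.47.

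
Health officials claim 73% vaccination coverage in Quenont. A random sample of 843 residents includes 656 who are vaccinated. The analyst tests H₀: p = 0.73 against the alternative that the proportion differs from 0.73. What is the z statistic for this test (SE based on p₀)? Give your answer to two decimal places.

p̂ = 656/843 = 0.7782.
SE = √(p₀(1−p₀)/n) = √(0.1971/843) = 0.0153.
z = (0.7782 − 0.73)/0.0153 = 0.0482/0.0153 = 3.15.

z = 3.15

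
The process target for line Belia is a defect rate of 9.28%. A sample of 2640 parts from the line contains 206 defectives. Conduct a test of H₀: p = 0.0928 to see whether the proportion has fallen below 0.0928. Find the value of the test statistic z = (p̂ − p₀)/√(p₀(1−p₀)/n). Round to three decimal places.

p̂ = 206/2640 ≈ 0.0780303.
SE = √(p₀(1−p₀)/n) = √(0.084188/2640) = 0.0056471.
z = (0.0780303 − 0.0928)/0.0056471 = -0.0147697/0.0056471 = -2.615.

z = -2.615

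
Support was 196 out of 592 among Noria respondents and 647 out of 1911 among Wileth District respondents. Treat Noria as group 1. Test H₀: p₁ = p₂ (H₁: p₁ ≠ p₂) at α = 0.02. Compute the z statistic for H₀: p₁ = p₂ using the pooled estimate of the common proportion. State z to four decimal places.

z = -0.3367

p̂₁ = 196/592 ≈ 0.331081, p̂₂ = 647/1911 ≈ 0.338566.
Pooled p̂ = (196+647)/(592+1911) = 843/2503 = 0.336796.
SE = √(p̂(1−p̂)(1/n₁+1/n₂)) = √(0.336796·0.663204·0.00221248) = √(0.000494188) = 0.022230.
z = (0.331081 − 0.338566)/0.022230 = -0.007485/0.022230 = -0.3367.
p-value = 2·P(Z > 0.337) ≈ 0.7363; since p > α = 0.02, fail to reject H₀.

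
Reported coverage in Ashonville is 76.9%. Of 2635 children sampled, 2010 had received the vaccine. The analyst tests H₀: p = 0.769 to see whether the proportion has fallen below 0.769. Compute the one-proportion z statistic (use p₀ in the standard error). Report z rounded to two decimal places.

z = -0.75

p̂ = 2010/2635 = 0.76281.
SE = √(p₀(1−p₀)/n) = √(0.17764/2635) = 0.00821.
z = (0.76281 − 0.769)/0.00821 = -0.00619/0.00821 = -0.75.
p-value = P(Z < -0.754) ≈ 0.2254.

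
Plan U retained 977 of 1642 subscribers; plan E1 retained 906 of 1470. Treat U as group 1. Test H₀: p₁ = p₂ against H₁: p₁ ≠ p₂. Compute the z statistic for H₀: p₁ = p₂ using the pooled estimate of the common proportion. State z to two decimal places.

z = -1.21

p̂₁ = 977/1642 ≈ 0.5950, p̂₂ = 906/1470 ≈ 0.6163.
Pooled p̂ = (977+906)/(1642+1470) = 1883/3112 = 0.6051.
SE = √(p̂(1−p̂)(1/n₁+1/n₂)) = √(0.6051·0.3949·0.00128929) = √(0.000308086) = 0.0176.
z = (0.5950 − 0.6163)/0.0176 = -0.0213/0.0176 = -1.21.
p-value = 2·P(Z > 1.215) ≈ 0.2245.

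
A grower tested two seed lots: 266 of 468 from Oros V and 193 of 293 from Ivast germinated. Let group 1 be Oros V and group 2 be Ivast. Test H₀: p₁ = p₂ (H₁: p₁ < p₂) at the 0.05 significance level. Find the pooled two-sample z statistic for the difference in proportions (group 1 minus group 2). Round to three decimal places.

p̂₁ = 266/468 = 0.56838, p̂₂ = 193/293 = 0.65870.
Pooled p̂ = (266+193)/(468+293) = 459/761 = 0.60315.
SE = √(p̂(1−p̂)(1/n₁+1/n₂)) = √(0.60315·0.39685·0.00554972) = √(0.00132838) = 0.03645.
z = (0.56838 − 0.65870)/0.03645 = -0.09032/0.03645 = -2.478.
p-value = P(Z < -2.478) ≈ 0.0066. With α = 0.05, reject H₀.

z = -2.478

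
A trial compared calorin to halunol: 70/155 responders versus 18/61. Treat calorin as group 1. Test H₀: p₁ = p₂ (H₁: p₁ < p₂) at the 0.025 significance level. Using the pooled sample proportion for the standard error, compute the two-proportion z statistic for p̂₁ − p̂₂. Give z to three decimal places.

p̂₁ = 70/155 = 0.45161, p̂₂ = 18/61 = 0.29508.
Pooled p̂ = (70+18)/(155+61) = 88/216 = 0.40741.
SE = √(0.241427 × 0.0228451) = 0.07427.
z = (0.45161 − 0.29508)/0.07427 = 0.15653/0.07427 = 2.108.
p-value = P(Z < 2.108) ≈ 0.9825; since p > α = 0.025, fail to reject H₀.

z = 2.108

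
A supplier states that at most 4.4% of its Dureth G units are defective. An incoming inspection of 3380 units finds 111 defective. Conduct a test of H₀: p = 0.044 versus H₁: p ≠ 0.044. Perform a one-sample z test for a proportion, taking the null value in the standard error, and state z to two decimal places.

z = -3.16

p̂ = 111/3380 ≈ 0.03284.
Standard error under H₀: √(0.044×0.956/3380) = 0.00353.
z = (0.03284 − 0.044)/0.00353 = -0.01116/0.00353 = -3.16.
p-value = 2·P(Z > 3.163) ≈ 0.0016.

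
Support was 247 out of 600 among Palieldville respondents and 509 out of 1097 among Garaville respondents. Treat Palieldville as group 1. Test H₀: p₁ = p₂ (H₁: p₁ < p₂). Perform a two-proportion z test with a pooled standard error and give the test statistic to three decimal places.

z = -2.073

p̂₁ = 247/600 = 0.41167, p̂₂ = 509/1097 = 0.46399.
Pooled p̂ = (247+509)/(600+1097) = 756/1697 = 0.44549.
SE = √(0.247029 × 0.00257824) = 0.02524.
z = (0.41167 − 0.46399)/0.02524 = -0.05232/0.02524 = -2.073.
p-value = P(Z < -2.073) ≈ 0.0191.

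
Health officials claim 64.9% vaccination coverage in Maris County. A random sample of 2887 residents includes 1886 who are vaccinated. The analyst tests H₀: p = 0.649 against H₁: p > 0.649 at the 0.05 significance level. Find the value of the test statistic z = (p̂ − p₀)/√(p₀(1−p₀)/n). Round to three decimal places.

z = 0.481

p̂ = 1886/2887 ≈ 0.65327.
Standard error under H₀: √(0.649×0.351/2887) = 0.00888.
z = (0.65327 − 0.649)/0.00888 = 0.00427/0.00888 = 0.481.
p-value = P(Z > 0.481) ≈ 0.3152, so at α = 0.05 we fail to reject H₀.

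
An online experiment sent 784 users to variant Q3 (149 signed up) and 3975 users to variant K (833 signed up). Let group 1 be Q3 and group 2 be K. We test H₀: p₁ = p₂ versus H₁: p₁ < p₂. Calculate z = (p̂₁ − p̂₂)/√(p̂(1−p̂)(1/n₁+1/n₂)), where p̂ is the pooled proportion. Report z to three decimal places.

z = -1.234

p̂₁ = 149/784 ≈ 0.19005, p̂₂ = 833/3975 ≈ 0.20956.
Pooled p̂ = (149+833)/(784+3975) = 982/4759 = 0.20635.
SE = √(0.163767 × 0.00152708) = 0.01581.
z = (0.19005 − 0.20956)/0.01581 = -0.01951/0.01581 = -1.234.
p-value = P(Z < -1.234) ≈ 0.1087.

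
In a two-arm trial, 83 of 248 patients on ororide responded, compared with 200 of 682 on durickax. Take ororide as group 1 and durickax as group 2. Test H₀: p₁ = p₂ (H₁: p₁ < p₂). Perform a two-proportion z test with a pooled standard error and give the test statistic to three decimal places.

p̂₁ = 83/248 = 0.33468, p̂₂ = 200/682 = 0.29326.
Pooled p̂ = (83+200)/(248+682) = 283/930 = 0.30430.
SE = √(p̂(1−p̂)(1/n₁+1/n₂)) = √(0.30430·0.69570·0.00549853) = √(0.00116405) = 0.03412.
z = (0.33468 − 0.29326)/0.03412 = 0.04142/0.03412 = 1.214.
p-value = P(Z < 1.214) ≈ 0.8876.

z = 1.214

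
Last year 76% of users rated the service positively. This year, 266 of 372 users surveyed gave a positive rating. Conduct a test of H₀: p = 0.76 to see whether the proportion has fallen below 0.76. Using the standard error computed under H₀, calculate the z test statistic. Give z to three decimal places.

z = -2.030

p̂ = 266/372 ≈ 0.71505.
Under H₀, SE = √(0.76·0.24/372) = √(0.000490323) = 0.02214.
z = (0.71505 − 0.76)/0.02214 = -0.04495/0.02214 = -2.030.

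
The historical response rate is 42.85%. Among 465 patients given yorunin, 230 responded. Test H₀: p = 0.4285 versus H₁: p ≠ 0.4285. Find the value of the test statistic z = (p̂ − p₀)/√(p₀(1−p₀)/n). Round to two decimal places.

p̂ = 230/465 ≈ 0.49462.
Standard error under H₀: √(0.4285×0.5715/465) = 0.02295.
z = (0.49462 − 0.4285)/0.02295 = 0.06612/0.02295 = 2.88.
p-value = 2·P(Z > 2.881) ≈ 0.0040.

z = 2.88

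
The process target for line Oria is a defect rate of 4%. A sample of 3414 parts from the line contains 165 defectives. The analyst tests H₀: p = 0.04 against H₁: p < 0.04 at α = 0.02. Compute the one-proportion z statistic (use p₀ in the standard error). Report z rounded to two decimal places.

z = 2.48

p̂ = 165/3414 = 0.048330.
Under H₀, SE = √(0.04·0.96/3414) = √(1.12478e-05) = 0.003354.
z = (0.048330 − 0.04)/0.003354 = 0.008330/0.003354 = 2.48.
p-value = P(Z < 2.484) ≈ 0.9935. With α = 0.02, fail to reject H₀.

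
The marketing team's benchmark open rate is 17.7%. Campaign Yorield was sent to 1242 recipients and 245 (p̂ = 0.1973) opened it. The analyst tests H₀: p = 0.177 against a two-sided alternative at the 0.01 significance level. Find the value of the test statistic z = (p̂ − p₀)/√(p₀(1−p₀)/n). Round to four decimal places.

p̂ = 245/1242 = 0.1972625.
Under H₀, SE = √(0.177·0.823/1242) = √(0.000117287) = 0.0108299.
z = (0.1972625 − 0.177)/0.0108299 = 0.0202625/0.0108299 = 1.8710.
Two-sided p-value ≈ 2·Φ(−1.871) = 0.0613; since p > α = 0.01, fail to reject H₀.

z = 1.8710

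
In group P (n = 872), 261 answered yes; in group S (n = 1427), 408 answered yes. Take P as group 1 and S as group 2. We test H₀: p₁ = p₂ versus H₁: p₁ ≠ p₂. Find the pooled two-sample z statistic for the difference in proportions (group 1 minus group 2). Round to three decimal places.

p̂₁ = 261/872 ≈ 0.29931, p̂₂ = 408/1427 ≈ 0.28591.
Pooled p̂ = (261+408)/(872+1427) = 669/2299 = 0.29100.
SE = √(p̂(1−p̂)(1/n₁+1/n₂)) = √(0.29100·0.70900·0.00184756) = √(0.000381184) = 0.01952.
z = (0.29931 − 0.28591)/0.01952 = 0.01340/0.01952 = 0.686.

z = 0.686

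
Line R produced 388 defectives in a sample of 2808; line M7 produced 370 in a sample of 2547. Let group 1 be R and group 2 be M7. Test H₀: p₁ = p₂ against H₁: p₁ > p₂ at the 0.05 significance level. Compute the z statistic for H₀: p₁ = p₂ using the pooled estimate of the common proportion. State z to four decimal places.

z = -0.7435

p̂₁ = 388/2808 ≈ 0.1381766, p̂₂ = 370/2547 ≈ 0.1452689.
Pooled p̂ = (388+370)/(2808+2547) = 758/5355 = 0.1415500.
SE = √(0.121514 × 0.000748744) = 0.0095385.
z = (0.1381766 − 0.1452689)/0.0095385 = -0.0070923/0.0095385 = -0.7435.
p-value = P(Z > -0.744) ≈ 0.7714; since p > α = 0.05, fail to reject H₀.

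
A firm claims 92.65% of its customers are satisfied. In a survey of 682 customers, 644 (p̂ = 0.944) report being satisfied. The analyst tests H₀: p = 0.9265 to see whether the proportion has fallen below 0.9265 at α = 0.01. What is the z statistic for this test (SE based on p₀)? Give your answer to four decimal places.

z = 1.7795

p̂ = 644/682 ≈ 0.9442815.
Standard error under H₀: √(0.9265×0.0735/682) = 0.0099925.
z = (0.9442815 − 0.9265)/0.0099925 = 0.0177815/0.0099925 = 1.7795.
p-value = P(Z < 1.779) ≈ 0.9624, so at α = 0.01 we fail to reject H₀.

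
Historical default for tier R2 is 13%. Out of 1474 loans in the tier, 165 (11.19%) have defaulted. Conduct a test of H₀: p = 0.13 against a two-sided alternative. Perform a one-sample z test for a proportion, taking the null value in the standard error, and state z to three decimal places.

z = -2.062

p̂ = 165/1474 ≈ 0.11194.
Under H₀, SE = √(0.13·0.87/1474) = √(7.673e-05) = 0.00876.
z = (0.11194 − 0.13)/0.00876 = -0.01806/0.00876 = -2.062.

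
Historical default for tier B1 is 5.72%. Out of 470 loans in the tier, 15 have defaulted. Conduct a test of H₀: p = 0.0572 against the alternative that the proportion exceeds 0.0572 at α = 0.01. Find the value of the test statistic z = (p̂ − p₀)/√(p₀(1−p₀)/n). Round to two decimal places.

z = -2.36

p̂ = 15/470 ≈ 0.0319.
SE = √(p₀(1−p₀)/n) = √(0.053928/470) = 0.0107.
z = (0.0319 − 0.0572)/0.0107 = -0.0253/0.0107 = -2.36.
p-value = P(Z > -2.361) ≈ 0.9909; since p > α = 0.01, fail to reject H₀.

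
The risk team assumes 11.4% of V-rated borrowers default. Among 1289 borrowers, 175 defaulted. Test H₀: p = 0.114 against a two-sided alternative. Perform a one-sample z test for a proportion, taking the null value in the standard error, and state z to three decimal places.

z = 2.459

p̂ = 175/1289 ≈ 0.13576.
SE = √(p₀(1−p₀)/n) = √(0.101/1289) = 0.00885.
z = (0.13576 − 0.114)/0.00885 = 0.02176/0.00885 = 2.459.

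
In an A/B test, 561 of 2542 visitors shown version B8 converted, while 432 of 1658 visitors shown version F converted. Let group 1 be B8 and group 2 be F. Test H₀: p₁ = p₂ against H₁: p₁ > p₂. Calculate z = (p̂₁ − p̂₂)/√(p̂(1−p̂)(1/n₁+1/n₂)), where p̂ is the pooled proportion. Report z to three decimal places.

z = -2.972

p̂₁ = 561/2542 ≈ 0.22069, p̂₂ = 432/1658 ≈ 0.26055.
Pooled p̂ = (561+432)/(2542+1658) = 993/4200 = 0.23643.
SE = √(0.18053 × 0.000996527) = 0.01341.
z = (0.22069 − 0.26055)/0.01341 = -0.03986/0.01341 = -2.972.
p-value = P(Z > -2.972) ≈ 0.9985.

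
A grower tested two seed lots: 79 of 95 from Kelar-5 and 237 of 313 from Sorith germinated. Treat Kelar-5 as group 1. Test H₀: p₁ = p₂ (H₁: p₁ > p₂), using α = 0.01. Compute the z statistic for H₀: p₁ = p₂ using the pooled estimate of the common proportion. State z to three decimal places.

p̂₁ = 79/95 = 0.83158, p̂₂ = 237/313 = 0.75719.
Pooled p̂ = (79+237)/(95+313) = 316/408 = 0.77451.
SE = √(0.174644 × 0.0137212) = 0.04895.
z = (0.83158 − 0.75719)/0.04895 = 0.07439/0.04895 = 1.520.
p-value = P(Z > 1.520) ≈ 0.0643. With α = 0.01, fail to reject H₀.

z = 1.520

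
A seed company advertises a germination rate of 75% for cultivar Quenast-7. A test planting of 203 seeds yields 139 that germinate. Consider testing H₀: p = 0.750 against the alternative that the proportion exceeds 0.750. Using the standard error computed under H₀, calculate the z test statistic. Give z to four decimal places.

p̂ = 139/203 = 0.6847291.
Under H₀, SE = √(0.75·0.25/203) = √(0.000923645) = 0.0303915.
z = (0.6847291 − 0.75)/0.0303915 = -0.0652709/0.0303915 = -2.1477.

z = -2.1477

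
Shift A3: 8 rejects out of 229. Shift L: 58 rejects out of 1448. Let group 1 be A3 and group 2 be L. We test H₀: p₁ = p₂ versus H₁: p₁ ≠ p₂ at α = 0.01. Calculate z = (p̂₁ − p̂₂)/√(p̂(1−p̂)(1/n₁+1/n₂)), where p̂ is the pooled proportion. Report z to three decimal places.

z = -0.370

p̂₁ = 8/229 = 0.034934, p̂₂ = 58/1448 = 0.040055.
Pooled p̂ = (8+58)/(229+1448) = 66/1677 = 0.039356.
SE = √(0.0378071 × 0.00505742) = 0.013828.
z = (0.034934 − 0.040055)/0.013828 = -0.005121/0.013828 = -0.370.
Two-sided p-value ≈ 2·Φ(−0.370) = 0.7111. With α = 0.01, fail to reject H₀.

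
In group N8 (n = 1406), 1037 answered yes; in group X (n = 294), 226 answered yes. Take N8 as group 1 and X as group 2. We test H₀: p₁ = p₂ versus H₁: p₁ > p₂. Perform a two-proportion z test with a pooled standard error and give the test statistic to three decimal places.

p̂₁ = 1037/1406 = 0.73755, p̂₂ = 226/294 = 0.76871.
Pooled p̂ = (1037+226)/(1406+294) = 1263/1700 = 0.74294.
SE = √(p̂(1−p̂)(1/n₁+1/n₂)) = √(0.74294·0.25706·0.0041126) = √(0.000785422) = 0.02803.
z = (0.73755 − 0.76871)/0.02803 = -0.03116/0.02803 = -1.112.
p-value = P(Z > -1.112) ≈ 0.8669.

z = -1.112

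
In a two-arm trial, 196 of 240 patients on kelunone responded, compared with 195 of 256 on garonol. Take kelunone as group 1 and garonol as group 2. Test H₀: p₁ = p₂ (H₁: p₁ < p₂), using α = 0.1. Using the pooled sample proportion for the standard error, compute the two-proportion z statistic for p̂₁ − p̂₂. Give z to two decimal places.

z = 1.50

p̂₁ = 196/240 = 0.8167, p̂₂ = 195/256 = 0.7617.
Pooled p̂ = (196+195)/(240+256) = 391/496 = 0.7883.
SE = √(0.166879 × 0.00807292) = 0.0367.
z = (0.8167 − 0.7617)/0.0367 = 0.0550/0.0367 = 1.50.
p-value = P(Z < 1.497) ≈ 0.9328; since p > α = 0.1, fail to reject H₀.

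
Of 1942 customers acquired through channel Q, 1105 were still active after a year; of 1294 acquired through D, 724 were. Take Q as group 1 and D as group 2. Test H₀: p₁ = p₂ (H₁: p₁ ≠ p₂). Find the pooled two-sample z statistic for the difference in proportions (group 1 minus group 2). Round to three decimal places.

z = 0.534

p̂₁ = 1105/1942 ≈ 0.569001, p̂₂ = 724/1294 ≈ 0.559505.
Pooled p̂ = (1105+724)/(1942+1294) = 1829/3236 = 0.565204.
SE = √(p̂(1−p̂)(1/n₁+1/n₂)) = √(0.565204·0.434796·0.00128773) = √(0.000316458) = 0.017789.
z = (0.569001 − 0.559505)/0.017789 = 0.009496/0.017789 = 0.534.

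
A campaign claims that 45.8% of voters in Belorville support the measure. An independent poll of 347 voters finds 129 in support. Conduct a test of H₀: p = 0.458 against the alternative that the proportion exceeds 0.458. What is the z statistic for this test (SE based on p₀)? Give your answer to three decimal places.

p̂ = 129/347 = 0.37176.
Standard error under H₀: √(0.458×0.542/347) = 0.02675.
z = (0.37176 − 0.458)/0.02675 = -0.08624/0.02675 = -3.224.
p-value = P(Z > -3.224) ≈ 0.9994.

z = -3.224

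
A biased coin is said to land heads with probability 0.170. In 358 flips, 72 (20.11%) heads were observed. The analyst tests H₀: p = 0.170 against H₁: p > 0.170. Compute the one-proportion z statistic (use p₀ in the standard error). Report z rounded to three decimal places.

z = 1.567

p̂ = 72/358 ≈ 0.201117.
Under H₀, SE = √(0.17·0.83/358) = √(0.000394134) = 0.019853.
z = (0.201117 − 0.17)/0.019853 = 0.031117/0.019853 = 1.567.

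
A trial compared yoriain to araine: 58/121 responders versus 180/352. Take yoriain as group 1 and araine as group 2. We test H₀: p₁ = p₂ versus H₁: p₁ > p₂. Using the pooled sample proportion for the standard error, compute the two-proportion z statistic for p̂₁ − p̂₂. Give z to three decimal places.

p̂₁ = 58/121 ≈ 0.47934, p̂₂ = 180/352 ≈ 0.51136.
Pooled p̂ = (58+180)/(121+352) = 238/473 = 0.50317.
SE = √(p̂(1−p̂)(1/n₁+1/n₂)) = √(0.50317·0.49683·0.0111054) = √(0.00277623) = 0.05269.
z = (0.47934 − 0.51136)/0.05269 = -0.03202/0.05269 = -0.608.

z = -0.608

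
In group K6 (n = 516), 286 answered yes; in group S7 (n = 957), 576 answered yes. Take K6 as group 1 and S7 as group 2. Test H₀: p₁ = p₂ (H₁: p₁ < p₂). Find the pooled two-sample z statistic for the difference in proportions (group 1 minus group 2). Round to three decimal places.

z = -1.770

p̂₁ = 286/516 ≈ 0.55426, p̂₂ = 576/957 ≈ 0.60188.
Pooled p̂ = (286+576)/(516+957) = 862/1473 = 0.58520.
SE = √(p̂(1−p̂)(1/n₁+1/n₂)) = √(0.58520·0.41480·0.00298292) = √(0.000724076) = 0.02691.
z = (0.55426 − 0.60188)/0.02691 = -0.04762/0.02691 = -1.770.
p-value = P(Z < -1.770) ≈ 0.0384.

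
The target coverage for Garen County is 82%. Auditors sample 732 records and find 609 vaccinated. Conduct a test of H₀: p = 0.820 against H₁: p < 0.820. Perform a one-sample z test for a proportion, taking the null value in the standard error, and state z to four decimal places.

p̂ = 609/732 ≈ 0.8319672.
Under H₀, SE = √(0.82·0.18/732) = √(0.000201639) = 0.0142000.
z = (0.8319672 − 0.82)/0.0142000 = 0.0119672/0.0142000 = 0.8428.
p-value = P(Z < 0.843) ≈ 0.8003.

z = 0.8428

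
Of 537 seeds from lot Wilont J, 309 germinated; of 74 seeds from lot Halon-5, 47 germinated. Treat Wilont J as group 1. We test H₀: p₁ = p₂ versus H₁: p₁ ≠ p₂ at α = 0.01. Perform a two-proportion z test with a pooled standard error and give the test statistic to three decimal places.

p̂₁ = 309/537 ≈ 0.57542, p̂₂ = 47/74 ≈ 0.63514.
Pooled p̂ = (309+47)/(537+74) = 356/611 = 0.58265.
SE = √(p̂(1−p̂)(1/n₁+1/n₂)) = √(0.58265·0.41735·0.0153757) = √(0.00373889) = 0.06115.
z = (0.57542 − 0.63514)/0.06115 = -0.05972/0.06115 = -0.977.
Two-sided p-value ≈ 2·Φ(−0.977) = 0.3288, so at α = 0.01 we fail to reject H₀.

z = -0.977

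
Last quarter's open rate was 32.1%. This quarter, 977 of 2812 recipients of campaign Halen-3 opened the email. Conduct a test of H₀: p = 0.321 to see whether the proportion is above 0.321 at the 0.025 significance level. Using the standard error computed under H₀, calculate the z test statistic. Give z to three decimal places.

p̂ = 977/2812 = 0.347440.
Standard error under H₀: √(0.321×0.679/2812) = 0.008804.
z = (0.347440 − 0.321)/0.008804 = 0.026440/0.008804 = 3.003.
p-value = P(Z > 3.003) ≈ 0.0013. With α = 0.025, reject H₀.

z = 3.003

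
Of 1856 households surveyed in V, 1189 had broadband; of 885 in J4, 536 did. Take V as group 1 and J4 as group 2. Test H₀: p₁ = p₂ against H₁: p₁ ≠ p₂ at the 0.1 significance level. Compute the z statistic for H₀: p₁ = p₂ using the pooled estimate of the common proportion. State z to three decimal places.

p̂₁ = 1189/1856 ≈ 0.640625, p̂₂ = 536/885 ≈ 0.605650.
Pooled p̂ = (1189+536)/(1856+885) = 1725/2741 = 0.629332.
SE = √(p̂(1−p̂)(1/n₁+1/n₂)) = √(0.629332·0.370668·0.00166874) = √(0.000389271) = 0.019730.
z = (0.640625 − 0.605650)/0.019730 = 0.034975/0.019730 = 1.773.
Two-sided p-value ≈ 2·Φ(−1.773) = 0.0763, so at α = 0.1 we reject H₀.

z = 1.773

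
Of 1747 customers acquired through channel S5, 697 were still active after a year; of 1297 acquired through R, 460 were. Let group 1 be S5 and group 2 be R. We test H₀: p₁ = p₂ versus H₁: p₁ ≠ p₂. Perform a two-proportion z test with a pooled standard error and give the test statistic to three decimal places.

p̂₁ = 697/1747 ≈ 0.398970, p̂₂ = 460/1297 ≈ 0.354665.
Pooled p̂ = (697+460)/(1747+1297) = 1157/3044 = 0.380092.
SE = √(0.235622 × 0.00134342) = 0.017792.
z = (0.398970 − 0.354665)/0.017792 = 0.044305/0.017792 = 2.490.
Two-sided p-value ≈ 2·Φ(−2.490) = 0.0128.

z = 2.490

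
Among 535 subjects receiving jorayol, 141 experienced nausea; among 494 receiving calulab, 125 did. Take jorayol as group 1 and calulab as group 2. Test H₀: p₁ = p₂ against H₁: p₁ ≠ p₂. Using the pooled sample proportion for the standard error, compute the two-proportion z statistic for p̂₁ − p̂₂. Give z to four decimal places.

z = 0.3849

p̂₁ = 141/535 ≈ 0.263551, p̂₂ = 125/494 ≈ 0.253036.
Pooled p̂ = (141+125)/(535+494) = 266/1029 = 0.258503.
SE = √(p̂(1−p̂)(1/n₁+1/n₂)) = √(0.258503·0.741497·0.00389345) = √(0.000746294) = 0.027318.
z = (0.263551 − 0.253036)/0.027318 = 0.010515/0.027318 = 0.3849.
Two-sided p-value ≈ 2·Φ(−0.385) = 0.7003.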